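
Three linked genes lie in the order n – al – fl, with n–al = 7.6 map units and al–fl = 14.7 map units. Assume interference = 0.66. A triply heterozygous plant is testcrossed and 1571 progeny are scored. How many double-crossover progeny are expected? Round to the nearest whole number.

Map distances give recombination frequencies of 0.076 and 0.147 for the two intervals.
With interference 0.66 (so coincidence = 0.34), expected double-crossover frequency = 0.076 × 0.147 × 0.34 = 0.00380.
Expected number = 0.00380 × 1571 = 5.97 ≈ 6.

6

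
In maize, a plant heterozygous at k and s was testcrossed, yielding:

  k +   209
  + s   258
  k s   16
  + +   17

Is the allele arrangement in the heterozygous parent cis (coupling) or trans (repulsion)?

The two most frequent classes are + s (258) and k + (209); these are the parental (non-recombinant) types.
So the F1 carried + s on one chromosome and k + on the other — the recessive alleles are on opposite chromosomes (trans / repulsion).

trans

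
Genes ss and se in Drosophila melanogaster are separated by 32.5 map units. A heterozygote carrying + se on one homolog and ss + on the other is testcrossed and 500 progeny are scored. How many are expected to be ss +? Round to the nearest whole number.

A map distance of 32.5 map units corresponds to a recombination frequency of 0.325.
The F1 is + se / ss +, so ss + is a parental gamete class with expected frequency (1 − r)/2 = 0.675/2 = 0.3375.
Expected number = 0.3375 × 500 = 168.75 ≈ 169.

169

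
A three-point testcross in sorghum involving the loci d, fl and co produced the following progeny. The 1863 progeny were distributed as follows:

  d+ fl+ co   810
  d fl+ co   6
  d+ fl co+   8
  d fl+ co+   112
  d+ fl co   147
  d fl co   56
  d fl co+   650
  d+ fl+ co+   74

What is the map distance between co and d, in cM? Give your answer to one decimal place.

The two most frequent reciprocal classes, d fl co+ and d+ fl+ co, are the parental types, so the F1 was d fl co+ / d+ fl+ co.
The two rarest classes, d+ fl co+ and d fl+ co, are the double crossovers. Comparing them with the parentals, only the d allele has switched, so d is the middle locus and the order is co – d – fl.
Crossovers in the co–d interval produce the single-crossover classes d fl co and d+ fl+ co+ (56 + 74 = 130) plus the double crossovers (14).
RF(co–d) = (130 + 14) / 1863 = 144/1863 = 0.0773 → 7.7 cM.

7.7 cM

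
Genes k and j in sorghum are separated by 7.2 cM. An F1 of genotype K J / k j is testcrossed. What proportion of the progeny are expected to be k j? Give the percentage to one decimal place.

A map distance of 7.2 cM corresponds to a recombination frequency of 0.072.
The F1 is K J / k j, so k j is a parental gamete class with expected frequency (1 − r)/2 = 0.928/2 = 0.4640.
That is 0.4640 = 46.4% of the progeny.

46.4%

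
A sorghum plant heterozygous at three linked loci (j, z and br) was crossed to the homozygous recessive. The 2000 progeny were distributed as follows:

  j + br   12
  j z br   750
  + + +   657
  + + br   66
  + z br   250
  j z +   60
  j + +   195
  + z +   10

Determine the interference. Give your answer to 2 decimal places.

0.36

The two most frequent reciprocal classes, + + + and j z br, are the parental types, so the F1 was + + + / j z br.
The two rarest classes, + z + and j + br, are the double crossovers. Comparing them with the parentals, only the z allele has switched, so z is the middle locus and the order is br – z – j.
br–z: (126 + 22)/2000 = 0.0740; z–j: (445 + 22)/2000 = 0.2335.
Expected DCO frequency = 0.0740 × 0.2335 ≈ 0.01728; observed = 22/2000 ≈ 0.01100.
Coefficient of coincidence = 0.01100/0.01728 ≈ 0.64; interference = 1 − 0.64 = 0.36.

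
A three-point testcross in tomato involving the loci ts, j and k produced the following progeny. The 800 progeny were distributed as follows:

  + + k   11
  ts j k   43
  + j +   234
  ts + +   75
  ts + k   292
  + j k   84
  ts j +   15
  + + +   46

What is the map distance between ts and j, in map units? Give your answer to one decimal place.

14.4 map units

The two most frequent reciprocal classes, + j + and ts + k, are the parental types, so the F1 was + j + / ts + k.
The two rarest classes, ts j + and + + k, are the double crossovers. Comparing them with the parentals, only the ts allele has switched, so ts is the middle locus and the order is k – ts – j.
Crossovers in the ts–j interval produce the single-crossover classes + + + and ts j k (46 + 43 = 89) plus the double crossovers (26).
RF(ts–j) = (89 + 26) / 800 = 115/800 = 0.1437 → 14.4 map units.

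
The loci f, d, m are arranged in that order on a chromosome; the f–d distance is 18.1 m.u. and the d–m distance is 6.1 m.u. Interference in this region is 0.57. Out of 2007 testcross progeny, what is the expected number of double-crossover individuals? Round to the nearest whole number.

10

Map distances give recombination frequencies of 0.181 and 0.061 for the two intervals.
With interference 0.57 (so coincidence = 0.43), expected double-crossover frequency = 0.181 × 0.061 × 0.43 = 0.00475.
Expected number = 0.00475 × 2007 = 9.53 ≈ 10.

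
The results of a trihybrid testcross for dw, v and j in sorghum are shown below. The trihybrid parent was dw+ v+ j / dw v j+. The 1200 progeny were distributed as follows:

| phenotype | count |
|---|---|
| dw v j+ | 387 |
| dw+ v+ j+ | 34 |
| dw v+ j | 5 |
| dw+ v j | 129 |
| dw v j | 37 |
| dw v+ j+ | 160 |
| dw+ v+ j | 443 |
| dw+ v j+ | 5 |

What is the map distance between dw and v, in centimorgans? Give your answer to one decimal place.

The two rarest classes, dw v+ j and dw+ v j+, are the double crossovers. Comparing them with the parentals, only the dw allele has switched, so dw is the middle locus and the order is j – dw – v.
Crossovers in the dw–v interval produce the single-crossover classes dw+ v j and dw v+ j+ (129 + 160 = 289) plus the double crossovers (10).
RF(dw–v) = (289 + 10) / 1200 = 299/1200 = 0.2492 → 24.9 centimorgans.

24.9 centimorgans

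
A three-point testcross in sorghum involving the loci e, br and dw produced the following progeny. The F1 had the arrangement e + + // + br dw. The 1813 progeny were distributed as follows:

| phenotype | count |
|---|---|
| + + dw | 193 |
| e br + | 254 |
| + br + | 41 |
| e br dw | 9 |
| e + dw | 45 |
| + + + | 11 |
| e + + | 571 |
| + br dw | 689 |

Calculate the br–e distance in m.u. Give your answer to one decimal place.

25.8 m.u.

The two rarest classes, + + + and e br dw, are the double crossovers. Comparing them with the parentals, only the e allele has switched, so e is the middle locus and the order is dw – e – br.
Crossovers in the e–br interval produce the single-crossover classes e br + and + + dw (254 + 193 = 447) plus the double crossovers (20).
RF(e–br) = (447 + 20) / 1813 = 467/1813 = 0.2576 → 25.8 m.u.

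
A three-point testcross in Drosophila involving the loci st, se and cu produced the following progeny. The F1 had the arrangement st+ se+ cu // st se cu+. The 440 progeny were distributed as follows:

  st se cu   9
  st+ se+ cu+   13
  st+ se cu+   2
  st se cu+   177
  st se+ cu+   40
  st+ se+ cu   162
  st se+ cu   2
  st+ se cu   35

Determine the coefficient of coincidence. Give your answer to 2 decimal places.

The two rarest classes, st se+ cu and st+ se cu+, are the double crossovers. Comparing them with the parentals, only the st allele has switched, so st is the middle locus and the order is se – st – cu.
se–st: (75 + 4)/440 = 0.1795; st–cu: (22 + 4)/440 = 0.0591.
Expected DCO frequency = 0.1795 × 0.0591 ≈ 0.01061; observed = 4/440 ≈ 0.00909.
Coefficient of coincidence = 0.00909/0.01061 ≈ 0.86.

0.86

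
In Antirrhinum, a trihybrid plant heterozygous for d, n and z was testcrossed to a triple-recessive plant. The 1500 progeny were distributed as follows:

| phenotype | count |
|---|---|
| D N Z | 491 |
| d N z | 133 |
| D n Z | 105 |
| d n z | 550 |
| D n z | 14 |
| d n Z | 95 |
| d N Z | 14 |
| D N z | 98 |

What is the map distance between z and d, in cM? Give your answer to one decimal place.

14.7 cM

The two most frequent reciprocal classes, D N Z and d n z, are the parental types, so the F1 was D N Z / d n z.
The two rarest classes, d N Z and D n z, are the double crossovers. Comparing them with the parentals, only the d allele has switched, so d is the middle locus and the order is z – d – n.
Crossovers in the z–d interval produce the single-crossover classes D N z and d n Z (98 + 95 = 193) plus the double crossovers (28).
RF(z–d) = (193 + 28) / 1500 = 221/1500 = 0.1473 → 14.7 cM.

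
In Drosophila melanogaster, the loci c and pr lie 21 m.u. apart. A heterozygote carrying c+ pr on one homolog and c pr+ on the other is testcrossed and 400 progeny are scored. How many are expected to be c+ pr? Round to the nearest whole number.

158

A map distance of 21 m.u. corresponds to a recombination frequency of 0.210.
The F1 is c+ pr / c pr+, so c+ pr is a parental gamete class with expected frequency (1 − r)/2 = 0.790/2 = 0.3950.
Expected number = 0.3950 × 400 = 158.00 ≈ 158.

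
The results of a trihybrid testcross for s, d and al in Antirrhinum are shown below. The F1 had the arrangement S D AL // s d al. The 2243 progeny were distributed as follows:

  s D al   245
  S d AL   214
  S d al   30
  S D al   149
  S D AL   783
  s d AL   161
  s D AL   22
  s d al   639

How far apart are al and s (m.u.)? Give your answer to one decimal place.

The two rarest classes, s D AL and S d al, are the double crossovers. Comparing them with the parentals, only the s allele has switched, so s is the middle locus and the order is d – s – al.
Crossovers in the s–al interval produce the single-crossover classes S D al and s d AL (149 + 161 = 310) plus the double crossovers (52).
RF(s–al) = (310 + 52) / 2243 = 362/2243 = 0.1614 → 16.1 m.u.

16.1 m.u.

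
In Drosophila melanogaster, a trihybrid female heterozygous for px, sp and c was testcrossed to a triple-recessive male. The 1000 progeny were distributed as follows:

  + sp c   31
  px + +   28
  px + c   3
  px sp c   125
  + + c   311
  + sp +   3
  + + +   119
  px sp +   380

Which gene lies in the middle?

px

The two most frequent reciprocal classes, px sp + and + + c, are the parental types, so the F1 was px sp + / + + c.
The two rarest classes, + sp + and px + c, are the double crossovers. Comparing them with the parentals, only the px allele has switched, so px is the middle locus and the order is sp – px – c.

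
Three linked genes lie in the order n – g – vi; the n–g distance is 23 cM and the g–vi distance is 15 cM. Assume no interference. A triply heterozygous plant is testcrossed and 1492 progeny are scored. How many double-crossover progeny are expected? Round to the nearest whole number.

Map distances give recombination frequencies of 0.230 and 0.150 for the two intervals.
With no interference, expected double-crossover frequency = 0.230 × 0.150 = 0.03450.
Expected number = 0.03450 × 1492 = 51.47 ≈ 51.

51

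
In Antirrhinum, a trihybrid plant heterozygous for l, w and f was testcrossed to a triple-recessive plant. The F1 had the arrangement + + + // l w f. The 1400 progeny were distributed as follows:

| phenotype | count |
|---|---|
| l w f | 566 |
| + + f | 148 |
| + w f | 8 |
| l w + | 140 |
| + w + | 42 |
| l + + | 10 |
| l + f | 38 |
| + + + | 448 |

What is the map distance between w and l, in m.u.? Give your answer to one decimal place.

7.0 m.u.

The two rarest classes, l + + and + w f, are the double crossovers. Comparing them with the parentals, only the l allele has switched, so l is the middle locus and the order is f – l – w.
Crossovers in the l–w interval produce the single-crossover classes + w + and l + f (42 + 38 = 80) plus the double crossovers (18).
RF(l–w) = (80 + 18) / 1400 = 98/1400 = 0.0700 → 7.0 m.u.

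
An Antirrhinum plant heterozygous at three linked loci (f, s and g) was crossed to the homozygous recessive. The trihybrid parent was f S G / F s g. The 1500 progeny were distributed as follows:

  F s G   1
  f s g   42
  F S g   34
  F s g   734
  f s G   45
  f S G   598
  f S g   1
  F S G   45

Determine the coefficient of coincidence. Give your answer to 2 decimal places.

0.42

The two rarest classes, f S g and F s G, are the double crossovers. Comparing them with the parentals, only the g allele has switched, so g is the middle locus and the order is f – g – s.
f–g: (87 + 2)/1500 = 0.0593; g–s: (79 + 2)/1500 = 0.0540.
Expected DCO frequency = 0.0593 × 0.0540 ≈ 0.00320; observed = 2/1500 ≈ 0.00133.
Coefficient of coincidence = 0.00133/0.00320 ≈ 0.42.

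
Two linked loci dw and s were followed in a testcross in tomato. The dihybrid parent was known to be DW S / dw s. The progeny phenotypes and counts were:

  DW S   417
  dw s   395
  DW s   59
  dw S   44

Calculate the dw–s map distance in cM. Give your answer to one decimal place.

The recombinant classes are DW s and dw S: 59 + 44 = 103.
Recombination frequency = 103/915 = 0.1126 ≈ 11.3%, i.e. 11.3 cM.

11.3 cM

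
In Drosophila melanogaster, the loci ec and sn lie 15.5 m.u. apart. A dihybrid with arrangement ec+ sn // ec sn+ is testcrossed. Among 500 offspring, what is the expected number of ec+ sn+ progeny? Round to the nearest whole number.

A map distance of 15.5 m.u. corresponds to a recombination frequency of 0.155.
The F1 is ec+ sn / ec sn+, so ec+ sn+ is a recombinant gamete class with expected frequency r/2 = 0.155/2 = 0.0775.
Expected number = 0.0775 × 500 = 38.75 ≈ 39.

39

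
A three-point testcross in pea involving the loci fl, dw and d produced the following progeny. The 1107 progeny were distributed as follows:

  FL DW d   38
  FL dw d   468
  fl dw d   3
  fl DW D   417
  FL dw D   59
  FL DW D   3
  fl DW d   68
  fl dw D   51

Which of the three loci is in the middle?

The two most frequent reciprocal classes, FL dw d and fl DW D, are the parental types, so the F1 was FL dw d / fl DW D.
The two rarest classes, fl dw d and FL DW D, are the double crossovers. Comparing them with the parentals, only the fl allele has switched, so fl is the middle locus and the order is d – fl – dw.

fl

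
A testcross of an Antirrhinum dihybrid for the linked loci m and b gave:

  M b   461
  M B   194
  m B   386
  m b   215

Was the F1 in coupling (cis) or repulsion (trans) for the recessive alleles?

trans

The two most frequent classes are M b (461) and m B (386); these are the parental (non-recombinant) types.
So the F1 carried M b on one chromosome and m B on the other — the recessive alleles are on opposite chromosomes (trans / repulsion).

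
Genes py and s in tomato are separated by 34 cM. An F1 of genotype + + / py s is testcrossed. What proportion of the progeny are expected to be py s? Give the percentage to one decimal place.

33.0%

A map distance of 34 cM corresponds to a recombination frequency of 0.340.
The F1 is + + / py s, so py s is a parental gamete class with expected frequency (1 − r)/2 = 0.660/2 = 0.3300.
That is 0.3300 = 33.0% of the progeny.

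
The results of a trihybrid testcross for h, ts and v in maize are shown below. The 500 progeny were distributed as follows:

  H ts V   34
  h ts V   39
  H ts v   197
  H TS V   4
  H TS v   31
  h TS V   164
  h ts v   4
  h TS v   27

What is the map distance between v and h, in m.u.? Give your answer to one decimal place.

13.8 m.u.

The two most frequent reciprocal classes, H ts v and h TS V, are the parental types, so the F1 was H ts v / h TS V.
The two rarest classes, h ts v and H TS V, are the double crossovers. Comparing them with the parentals, only the h allele has switched, so h is the middle locus and the order is v – h – ts.
Crossovers in the v–h interval produce the single-crossover classes H ts V and h TS v (34 + 27 = 61) plus the double crossovers (8).
RF(v–h) = (61 + 8) / 500 = 69/500 = 0.1380 → 13.8 m.u.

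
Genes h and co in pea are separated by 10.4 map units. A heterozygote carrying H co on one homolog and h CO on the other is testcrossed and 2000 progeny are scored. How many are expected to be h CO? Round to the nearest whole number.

896

A map distance of 10.4 map units corresponds to a recombination frequency of 0.104.
The F1 is H co / h CO, so h CO is a parental gamete class with expected frequency (1 − r)/2 = 0.896/2 = 0.4480.
Expected number = 0.4480 × 2000 = 896.00 ≈ 896.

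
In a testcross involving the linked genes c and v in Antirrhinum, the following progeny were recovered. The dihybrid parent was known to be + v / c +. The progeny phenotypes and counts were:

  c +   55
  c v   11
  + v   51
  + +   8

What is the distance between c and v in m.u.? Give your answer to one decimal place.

The recombinant classes are + + and c v: 8 + 11 = 19.
Recombination frequency = 19/125 = 0.1520 ≈ 15.2%, i.e. 15.2 m.u.

15.2 m.u.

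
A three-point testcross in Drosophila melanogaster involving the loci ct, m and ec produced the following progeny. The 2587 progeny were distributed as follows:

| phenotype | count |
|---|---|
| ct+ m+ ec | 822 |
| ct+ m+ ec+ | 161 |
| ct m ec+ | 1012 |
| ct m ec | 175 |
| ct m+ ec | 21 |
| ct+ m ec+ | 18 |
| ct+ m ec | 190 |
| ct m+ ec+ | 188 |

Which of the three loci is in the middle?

ct

The two most frequent reciprocal classes, ct+ m+ ec and ct m ec+, are the parental types, so the F1 was ct+ m+ ec / ct m ec+.
The two rarest classes, ct m+ ec and ct+ m ec+, are the double crossovers. Comparing them with the parentals, only the ct allele has switched, so ct is the middle locus and the order is ec – ct – m.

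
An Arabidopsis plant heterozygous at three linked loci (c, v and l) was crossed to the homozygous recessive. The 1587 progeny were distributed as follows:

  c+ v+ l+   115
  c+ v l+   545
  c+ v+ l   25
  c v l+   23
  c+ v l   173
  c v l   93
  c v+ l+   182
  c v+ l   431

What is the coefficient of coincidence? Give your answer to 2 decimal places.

The two most frequent reciprocal classes, c v+ l and c+ v l+, are the parental types, so the F1 was c v+ l / c+ v l+.
The two rarest classes, c+ v+ l and c v l+, are the double crossovers. Comparing them with the parentals, only the c allele has switched, so c is the middle locus and the order is v – c – l.
v–c: (208 + 48)/1587 = 0.1613; c–l: (355 + 48)/1587 = 0.2539.
Expected DCO frequency = 0.1613 × 0.2539 ≈ 0.04095; observed = 48/1587 ≈ 0.03025.
Coefficient of coincidence = 0.03025/0.04095 ≈ 0.74.

0.74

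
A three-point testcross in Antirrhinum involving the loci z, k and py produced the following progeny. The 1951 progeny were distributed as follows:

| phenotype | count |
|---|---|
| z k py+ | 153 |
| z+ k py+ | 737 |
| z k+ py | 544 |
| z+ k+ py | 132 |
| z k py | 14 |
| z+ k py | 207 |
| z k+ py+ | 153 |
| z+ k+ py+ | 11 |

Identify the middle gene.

The two most frequent reciprocal classes, z+ k py+ and z k+ py, are the parental types, so the F1 was z+ k py+ / z k+ py.
The two rarest classes, z+ k+ py+ and z k py, are the double crossovers. Comparing them with the parentals, only the k allele has switched, so k is the middle locus and the order is py – k – z.

k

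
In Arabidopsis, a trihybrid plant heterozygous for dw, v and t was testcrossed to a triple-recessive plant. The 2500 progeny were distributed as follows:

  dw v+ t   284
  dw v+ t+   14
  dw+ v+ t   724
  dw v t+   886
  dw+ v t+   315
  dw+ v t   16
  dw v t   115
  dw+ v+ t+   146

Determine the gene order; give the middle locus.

v

The two most frequent reciprocal classes, dw+ v+ t and dw v t+, are the parental types, so the F1 was dw+ v+ t / dw v t+.
The two rarest classes, dw+ v t and dw v+ t+, are the double crossovers. Comparing them with the parentals, only the v allele has switched, so v is the middle locus and the order is dw – v – t.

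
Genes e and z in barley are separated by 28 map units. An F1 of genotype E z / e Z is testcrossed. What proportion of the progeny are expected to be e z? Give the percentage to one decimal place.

14.0%

A map distance of 28 map units corresponds to a recombination frequency of 0.280.
The F1 is E z / e Z, so e z is a recombinant gamete class with expected frequency r/2 = 0.280/2 = 0.1400.
That is 0.1400 = 14.0% of the progeny.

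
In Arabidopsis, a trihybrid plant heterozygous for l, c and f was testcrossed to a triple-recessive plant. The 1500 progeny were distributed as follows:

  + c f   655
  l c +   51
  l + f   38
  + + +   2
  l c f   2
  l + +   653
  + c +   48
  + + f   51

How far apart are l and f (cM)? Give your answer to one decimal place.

6.0 cM

The two most frequent reciprocal classes, l + + and + c f, are the parental types, so the F1 was l + + / + c f.
The two rarest classes, + + + and l c f, are the double crossovers. Comparing them with the parentals, only the l allele has switched, so l is the middle locus and the order is c – l – f.
Crossovers in the l–f interval produce the single-crossover classes l + f and + c + (38 + 48 = 86) plus the double crossovers (4).
RF(l–f) = (86 + 4) / 1500 = 90/1500 = 0.0600 → 6.0 cM.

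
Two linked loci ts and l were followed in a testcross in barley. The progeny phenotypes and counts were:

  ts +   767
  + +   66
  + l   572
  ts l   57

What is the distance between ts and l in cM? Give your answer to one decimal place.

8.4 cM

The two most frequent classes, + l (572) and ts + (767), are the parental types, so the F1 was + l / ts +.
The recombinant classes are + + and ts l: 66 + 57 = 123.
Recombination frequency = 123/1462 = 0.0841 ≈ 8.4%, i.e. 8.4 cM.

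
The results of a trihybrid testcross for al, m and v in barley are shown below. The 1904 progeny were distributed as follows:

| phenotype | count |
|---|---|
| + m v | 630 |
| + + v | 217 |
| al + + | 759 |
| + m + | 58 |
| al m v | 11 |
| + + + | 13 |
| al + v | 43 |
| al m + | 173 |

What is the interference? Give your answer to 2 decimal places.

0.12

The two most frequent reciprocal classes, + m v and al + +, are the parental types, so the F1 was + m v / al + +.
The two rarest classes, al m v and + + +, are the double crossovers. Comparing them with the parentals, only the al allele has switched, so al is the middle locus and the order is v – al – m.
v–al: (101 + 24)/1904 = 0.0657; al–m: (390 + 24)/1904 = 0.2174.
Expected DCO frequency = 0.0657 × 0.2174 ≈ 0.01428; observed = 24/1904 ≈ 0.01261.
Coefficient of coincidence = 0.01261/0.01428 ≈ 0.88; interference = 1 − 0.88 = 0.12.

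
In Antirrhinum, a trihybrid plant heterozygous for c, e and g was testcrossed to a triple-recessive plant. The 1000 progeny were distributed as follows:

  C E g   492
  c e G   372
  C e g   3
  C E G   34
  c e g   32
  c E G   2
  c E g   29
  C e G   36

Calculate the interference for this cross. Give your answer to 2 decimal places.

-0.01

The two most frequent reciprocal classes, C E g and c e G, are the parental types, so the F1 was C E g / c e G.
The two rarest classes, C e g and c E G, are the double crossovers. Comparing them with the parentals, only the e allele has switched, so e is the middle locus and the order is c – e – g.
c–e: (65 + 5)/1000 = 0.0700; e–g: (66 + 5)/1000 = 0.0710.
Expected DCO frequency = 0.0700 × 0.0710 ≈ 0.00497; observed = 5/1000 ≈ 0.00500.
Coefficient of coincidence = 0.00500/0.00497 ≈ 1.01; interference = 1 − 1.01 = -0.01.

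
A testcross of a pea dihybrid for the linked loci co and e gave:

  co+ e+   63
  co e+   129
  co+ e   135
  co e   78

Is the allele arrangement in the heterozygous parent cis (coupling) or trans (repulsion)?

The two most frequent classes are co+ e (135) and co e+ (129); these are the parental (non-recombinant) types.
So the F1 carried co+ e on one chromosome and co e+ on the other — the recessive alleles are on opposite chromosomes (trans / repulsion).

trans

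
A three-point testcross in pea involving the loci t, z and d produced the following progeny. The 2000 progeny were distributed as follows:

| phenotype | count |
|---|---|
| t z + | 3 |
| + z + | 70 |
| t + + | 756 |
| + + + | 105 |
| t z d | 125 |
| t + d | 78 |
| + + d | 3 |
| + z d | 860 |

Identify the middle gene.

The two most frequent reciprocal classes, t + + and + z d, are the parental types, so the F1 was t + + / + z d.
The two rarest classes, t z + and + + d, are the double crossovers. Comparing them with the parentals, only the z allele has switched, so z is the middle locus and the order is t – z – d.

z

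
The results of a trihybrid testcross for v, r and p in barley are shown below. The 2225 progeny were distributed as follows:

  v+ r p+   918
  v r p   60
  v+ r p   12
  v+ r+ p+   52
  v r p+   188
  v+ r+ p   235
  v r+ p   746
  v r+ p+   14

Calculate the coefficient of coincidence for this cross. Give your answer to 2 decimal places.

0.93

The two most frequent reciprocal classes, v+ r p+ and v r+ p, are the parental types, so the F1 was v+ r p+ / v r+ p.
The two rarest classes, v+ r p and v r+ p+, are the double crossovers. Comparing them with the parentals, only the p allele has switched, so p is the middle locus and the order is r – p – v.
r–p: (112 + 26)/2225 = 0.0620; p–v: (423 + 26)/2225 = 0.2018.
Expected DCO frequency = 0.0620 × 0.2018 ≈ 0.01251; observed = 26/2225 ≈ 0.01169.
Coefficient of coincidence = 0.01169/0.01251 ≈ 0.93.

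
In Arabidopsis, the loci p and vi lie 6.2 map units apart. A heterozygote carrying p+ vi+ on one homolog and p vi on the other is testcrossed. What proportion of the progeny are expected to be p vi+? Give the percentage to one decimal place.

A map distance of 6.2 map units corresponds to a recombination frequency of 0.062.
The F1 is p+ vi+ / p vi, so p vi+ is a recombinant gamete class with expected frequency r/2 = 0.062/2 = 0.0310.
That is 0.0310 = 3.1% of the progeny.

3.1%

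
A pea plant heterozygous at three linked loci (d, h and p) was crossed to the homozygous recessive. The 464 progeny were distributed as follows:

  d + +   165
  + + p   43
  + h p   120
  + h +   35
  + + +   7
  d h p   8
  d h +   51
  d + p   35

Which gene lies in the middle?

d

The two most frequent reciprocal classes, + h p and d + +, are the parental types, so the F1 was + h p / d + +.
The two rarest classes, d h p and + + +, are the double crossovers. Comparing them with the parentals, only the d allele has switched, so d is the middle locus and the order is p – d – h.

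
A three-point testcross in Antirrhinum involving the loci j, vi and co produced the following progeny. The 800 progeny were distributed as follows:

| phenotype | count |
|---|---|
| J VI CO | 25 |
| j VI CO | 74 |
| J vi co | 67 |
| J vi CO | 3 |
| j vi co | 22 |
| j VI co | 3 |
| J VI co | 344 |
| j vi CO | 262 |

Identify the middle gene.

The two most frequent reciprocal classes, j vi CO and J VI co, are the parental types, so the F1 was j vi CO / J VI co.
The two rarest classes, J vi CO and j VI co, are the double crossovers. Comparing them with the parentals, only the j allele has switched, so j is the middle locus and the order is vi – j – co.

j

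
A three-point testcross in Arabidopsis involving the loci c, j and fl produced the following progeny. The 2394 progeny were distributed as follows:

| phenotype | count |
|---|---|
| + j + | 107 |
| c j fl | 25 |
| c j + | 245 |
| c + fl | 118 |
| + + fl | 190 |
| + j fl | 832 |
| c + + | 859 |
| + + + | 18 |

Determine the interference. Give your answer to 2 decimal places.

0.20

The two most frequent reciprocal classes, c + + and + j fl, are the parental types, so the F1 was c + + / + j fl.
The two rarest classes, + + + and c j fl, are the double crossovers. Comparing them with the parentals, only the c allele has switched, so c is the middle locus and the order is fl – c – j.
fl–c: (225 + 43)/2394 = 0.1119; c–j: (435 + 43)/2394 = 0.1997.
Expected DCO frequency = 0.1119 × 0.1997 ≈ 0.02235; observed = 43/2394 ≈ 0.01796.
Coefficient of coincidence = 0.01796/0.02235 ≈ 0.80; interference = 1 − 0.80 = 0.20.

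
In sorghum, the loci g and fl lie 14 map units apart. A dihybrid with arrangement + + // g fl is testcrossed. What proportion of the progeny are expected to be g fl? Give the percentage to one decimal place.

43.0%

A map distance of 14 map units corresponds to a recombination frequency of 0.140.
The F1 is + + / g fl, so g fl is a parental gamete class with expected frequency (1 − r)/2 = 0.860/2 = 0.4300.
That is 0.4300 = 43.0% of the progeny.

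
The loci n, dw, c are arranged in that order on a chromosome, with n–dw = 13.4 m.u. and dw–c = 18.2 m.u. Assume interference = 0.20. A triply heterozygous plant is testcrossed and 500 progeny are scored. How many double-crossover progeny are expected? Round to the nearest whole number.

Map distances give recombination frequencies of 0.134 and 0.182 for the two intervals.
With interference 0.20 (so coincidence = 0.80), expected double-crossover frequency = 0.134 × 0.182 × 0.80 = 0.01951.
Expected number = 0.01951 × 500 = 9.76 ≈ 10.

10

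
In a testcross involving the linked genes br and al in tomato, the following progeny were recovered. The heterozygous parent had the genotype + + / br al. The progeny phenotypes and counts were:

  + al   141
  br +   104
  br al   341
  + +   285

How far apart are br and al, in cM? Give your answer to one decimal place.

The recombinant classes are + al and br +: 141 + 104 = 245.
Recombination frequency = 245/871 = 0.2813 ≈ 28.1%, i.e. 28.1 cM.

28.1 cM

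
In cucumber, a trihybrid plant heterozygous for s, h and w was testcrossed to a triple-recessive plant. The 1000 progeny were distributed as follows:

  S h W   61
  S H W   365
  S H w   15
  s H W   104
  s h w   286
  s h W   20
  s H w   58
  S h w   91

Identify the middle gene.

The two most frequent reciprocal classes, s h w and S H W, are the parental types, so the F1 was s h w / S H W.
The two rarest classes, s h W and S H w, are the double crossovers. Comparing them with the parentals, only the w allele has switched, so w is the middle locus and the order is s – w – h.

w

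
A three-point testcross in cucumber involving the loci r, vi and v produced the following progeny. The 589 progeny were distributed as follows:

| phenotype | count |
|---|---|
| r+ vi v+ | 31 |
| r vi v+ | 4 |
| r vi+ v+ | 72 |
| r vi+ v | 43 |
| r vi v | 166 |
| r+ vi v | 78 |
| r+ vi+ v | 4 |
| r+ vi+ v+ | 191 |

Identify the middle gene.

The two most frequent reciprocal classes, r+ vi+ v+ and r vi v, are the parental types, so the F1 was r+ vi+ v+ / r vi v.
The two rarest classes, r+ vi+ v and r vi v+, are the double crossovers. Comparing them with the parentals, only the v allele has switched, so v is the middle locus and the order is r – v – vi.

v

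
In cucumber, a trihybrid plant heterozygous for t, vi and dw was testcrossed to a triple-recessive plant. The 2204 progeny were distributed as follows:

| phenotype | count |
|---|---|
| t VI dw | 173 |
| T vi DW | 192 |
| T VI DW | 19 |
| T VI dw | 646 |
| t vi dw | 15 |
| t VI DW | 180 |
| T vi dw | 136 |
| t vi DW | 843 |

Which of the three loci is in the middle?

dw

The two most frequent reciprocal classes, t vi DW and T VI dw, are the parental types, so the F1 was t vi DW / T VI dw.
The two rarest classes, t vi dw and T VI DW, are the double crossovers. Comparing them with the parentals, only the dw allele has switched, so dw is the middle locus and the order is vi – dw – t.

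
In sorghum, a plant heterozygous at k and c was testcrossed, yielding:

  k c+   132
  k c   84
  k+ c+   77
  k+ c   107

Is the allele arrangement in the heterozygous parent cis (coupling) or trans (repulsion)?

trans

The two most frequent classes are k+ c (107) and k c+ (132); these are the parental (non-recombinant) types.
So the F1 carried k+ c on one chromosome and k c+ on the other — the recessive alleles are on opposite chromosomes (trans / repulsion).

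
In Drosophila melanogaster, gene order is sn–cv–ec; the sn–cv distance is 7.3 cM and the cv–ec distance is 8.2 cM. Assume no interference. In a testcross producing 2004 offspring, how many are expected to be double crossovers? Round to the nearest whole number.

12

Map distances give recombination frequencies of 0.073 and 0.082 for the two intervals.
With no interference, expected double-crossover frequency = 0.073 × 0.082 = 0.00599.
Expected number = 0.00599 × 2004 = 12.00 ≈ 12.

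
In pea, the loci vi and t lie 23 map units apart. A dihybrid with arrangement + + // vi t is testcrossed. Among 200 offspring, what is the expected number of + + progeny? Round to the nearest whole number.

77

A map distance of 23 map units corresponds to a recombination frequency of 0.230.
The F1 is + + / vi t, so + + is a parental gamete class with expected frequency (1 − r)/2 = 0.770/2 = 0.3850.
Expected number = 0.3850 × 200 = 77.00 ≈ 77.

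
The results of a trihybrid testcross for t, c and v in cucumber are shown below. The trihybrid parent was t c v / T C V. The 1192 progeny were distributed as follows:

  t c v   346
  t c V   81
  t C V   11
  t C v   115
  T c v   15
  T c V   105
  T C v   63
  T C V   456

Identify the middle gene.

The two rarest classes, T c v and t C V, are the double crossovers. Comparing them with the parentals, only the t allele has switched, so t is the middle locus and the order is c – t – v.

t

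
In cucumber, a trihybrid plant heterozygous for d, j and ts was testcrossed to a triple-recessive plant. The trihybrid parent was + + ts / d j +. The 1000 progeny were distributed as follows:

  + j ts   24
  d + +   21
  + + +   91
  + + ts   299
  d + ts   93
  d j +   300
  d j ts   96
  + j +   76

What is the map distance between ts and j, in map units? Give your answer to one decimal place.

The two rarest classes, + j ts and d + +, are the double crossovers. Comparing them with the parentals, only the j allele has switched, so j is the middle locus and the order is ts – j – d.
Crossovers in the ts–j interval produce the single-crossover classes + + + and d j ts (91 + 96 = 187) plus the double crossovers (45).
RF(ts–j) = (187 + 45) / 1000 = 232/1000 = 0.2320 → 23.2 map units.

23.2 map units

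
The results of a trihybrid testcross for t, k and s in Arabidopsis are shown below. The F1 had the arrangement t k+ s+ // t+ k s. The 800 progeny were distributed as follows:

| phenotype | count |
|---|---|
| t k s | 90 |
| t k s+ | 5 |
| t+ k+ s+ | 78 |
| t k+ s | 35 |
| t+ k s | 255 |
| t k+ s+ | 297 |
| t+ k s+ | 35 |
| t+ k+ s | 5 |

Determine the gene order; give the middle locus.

The two rarest classes, t k s+ and t+ k+ s, are the double crossovers. Comparing them with the parentals, only the k allele has switched, so k is the middle locus and the order is s – k – t.

k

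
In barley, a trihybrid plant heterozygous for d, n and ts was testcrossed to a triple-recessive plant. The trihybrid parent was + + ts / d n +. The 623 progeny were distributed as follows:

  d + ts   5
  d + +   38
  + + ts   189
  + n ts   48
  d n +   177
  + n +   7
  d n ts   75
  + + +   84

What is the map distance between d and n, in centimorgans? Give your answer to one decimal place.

15.7 centimorgans

The two rarest classes, d + ts and + n +, are the double crossovers. Comparing them with the parentals, only the d allele has switched, so d is the middle locus and the order is ts – d – n.
Crossovers in the d–n interval produce the single-crossover classes + n ts and d + + (48 + 38 = 86) plus the double crossovers (12).
RF(d–n) = (86 + 12) / 623 = 98/623 = 0.1573 → 15.7 centimorgans.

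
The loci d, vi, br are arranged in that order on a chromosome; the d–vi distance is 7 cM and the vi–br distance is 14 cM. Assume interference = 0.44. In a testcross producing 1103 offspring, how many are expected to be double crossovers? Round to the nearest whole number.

Map distances give recombination frequencies of 0.070 and 0.140 for the two intervals.
With interference 0.44 (so coincidence = 0.56), expected double-crossover frequency = 0.070 × 0.140 × 0.56 = 0.00549.
Expected number = 0.00549 × 1103 = 6.05 ≈ 6.

6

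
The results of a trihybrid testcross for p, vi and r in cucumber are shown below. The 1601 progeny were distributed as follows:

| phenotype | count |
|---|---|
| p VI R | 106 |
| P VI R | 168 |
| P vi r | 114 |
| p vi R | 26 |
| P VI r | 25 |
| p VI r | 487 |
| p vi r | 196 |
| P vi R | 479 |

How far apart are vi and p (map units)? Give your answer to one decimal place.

25.9 map units

The two most frequent reciprocal classes, p VI r and P vi R, are the parental types, so the F1 was p VI r / P vi R.
The two rarest classes, P VI r and p vi R, are the double crossovers. Comparing them with the parentals, only the p allele has switched, so p is the middle locus and the order is vi – p – r.
Crossovers in the vi–p interval produce the single-crossover classes p vi r and P VI R (196 + 168 = 364) plus the double crossovers (51).
RF(vi–p) = (364 + 51) / 1601 = 415/1601 = 0.2592 → 25.9 map units.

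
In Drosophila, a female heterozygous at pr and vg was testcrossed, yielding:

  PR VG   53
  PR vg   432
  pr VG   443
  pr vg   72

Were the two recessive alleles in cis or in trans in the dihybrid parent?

The two most frequent classes are PR vg (432) and pr VG (443); these are the parental (non-recombinant) types.
So the F1 carried PR vg on one chromosome and pr VG on the other — the recessive alleles are on opposite chromosomes (trans / repulsion).

trans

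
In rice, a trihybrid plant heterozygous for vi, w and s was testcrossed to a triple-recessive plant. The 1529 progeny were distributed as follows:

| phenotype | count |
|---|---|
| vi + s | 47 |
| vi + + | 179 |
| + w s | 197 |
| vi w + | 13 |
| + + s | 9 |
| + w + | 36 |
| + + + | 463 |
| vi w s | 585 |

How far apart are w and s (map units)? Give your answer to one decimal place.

The two most frequent reciprocal classes, + + + and vi w s, are the parental types, so the F1 was + + + / vi w s.
The two rarest classes, + + s and vi w +, are the double crossovers. Comparing them with the parentals, only the s allele has switched, so s is the middle locus and the order is vi – s – w.
Crossovers in the s–w interval produce the single-crossover classes + w + and vi + s (36 + 47 = 83) plus the double crossovers (22).
RF(s–w) = (83 + 22) / 1529 = 105/1529 = 0.0687 → 6.9 map units.

6.9 map units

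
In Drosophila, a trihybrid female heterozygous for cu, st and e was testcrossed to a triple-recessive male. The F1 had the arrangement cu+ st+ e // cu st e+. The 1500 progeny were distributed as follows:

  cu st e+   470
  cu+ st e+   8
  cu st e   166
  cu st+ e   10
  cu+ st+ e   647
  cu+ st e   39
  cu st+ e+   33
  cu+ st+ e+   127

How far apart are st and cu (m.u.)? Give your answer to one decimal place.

6.0 m.u.

The two rarest classes, cu st+ e and cu+ st e+, are the double crossovers. Comparing them with the parentals, only the cu allele has switched, so cu is the middle locus and the order is st – cu – e.
Crossovers in the st–cu interval produce the single-crossover classes cu+ st e and cu st+ e+ (39 + 33 = 72) plus the double crossovers (18).
RF(st–cu) = (72 + 18) / 1500 = 90/1500 = 0.0600 → 6.0 m.u.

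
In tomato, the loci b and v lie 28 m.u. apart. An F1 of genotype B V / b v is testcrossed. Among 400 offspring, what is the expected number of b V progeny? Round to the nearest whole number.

56

A map distance of 28 m.u. corresponds to a recombination frequency of 0.280.
The F1 is B V / b v, so b V is a recombinant gamete class with expected frequency r/2 = 0.280/2 = 0.1400.
Expected number = 0.1400 × 400 = 56.00 ≈ 56.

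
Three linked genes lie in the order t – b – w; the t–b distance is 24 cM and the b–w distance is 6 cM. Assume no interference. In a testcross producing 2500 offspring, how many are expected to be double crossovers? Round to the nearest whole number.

36

Map distances give recombination frequencies of 0.240 and 0.060 for the two intervals.
With no interference, expected double-crossover frequency = 0.240 × 0.060 = 0.01440.
Expected number = 0.01440 × 2500 = 36.00 ≈ 36.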